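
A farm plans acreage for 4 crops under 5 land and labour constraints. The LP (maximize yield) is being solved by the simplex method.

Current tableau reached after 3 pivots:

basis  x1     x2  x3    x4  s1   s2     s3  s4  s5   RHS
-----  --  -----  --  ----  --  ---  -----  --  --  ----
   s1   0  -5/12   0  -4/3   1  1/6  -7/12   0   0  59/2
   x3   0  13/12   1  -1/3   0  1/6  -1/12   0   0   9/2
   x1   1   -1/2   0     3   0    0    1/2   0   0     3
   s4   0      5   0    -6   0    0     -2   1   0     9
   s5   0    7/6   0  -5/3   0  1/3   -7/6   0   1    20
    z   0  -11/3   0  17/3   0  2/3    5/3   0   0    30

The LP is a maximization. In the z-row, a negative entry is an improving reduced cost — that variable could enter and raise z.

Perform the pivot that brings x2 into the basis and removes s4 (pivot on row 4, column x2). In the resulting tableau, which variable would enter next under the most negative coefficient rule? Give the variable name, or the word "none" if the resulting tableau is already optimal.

none

Pivot element 5. New z-row = old z-row − (-11/3)·(row 4/5).
Updated z-row coefficients: x1: 0, x2: 0, x3: 0, x4: 19/15, s1: 0, s2: 2/3, s3: 1/5, s4: 11/15, s5: 0.
No coefficient is strictly negative; the tableau after this pivot is optimal.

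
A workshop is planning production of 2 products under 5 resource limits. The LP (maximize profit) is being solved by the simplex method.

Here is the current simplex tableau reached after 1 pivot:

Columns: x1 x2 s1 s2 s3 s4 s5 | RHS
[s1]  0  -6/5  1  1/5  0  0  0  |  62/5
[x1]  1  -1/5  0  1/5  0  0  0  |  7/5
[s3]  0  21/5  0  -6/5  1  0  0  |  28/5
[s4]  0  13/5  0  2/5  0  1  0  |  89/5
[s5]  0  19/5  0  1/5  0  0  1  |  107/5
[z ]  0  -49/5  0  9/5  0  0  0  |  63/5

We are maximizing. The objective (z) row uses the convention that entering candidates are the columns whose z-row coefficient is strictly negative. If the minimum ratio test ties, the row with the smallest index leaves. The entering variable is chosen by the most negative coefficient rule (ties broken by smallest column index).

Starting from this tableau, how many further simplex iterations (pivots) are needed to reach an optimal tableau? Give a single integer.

2

pivot: x2 in, s3 out → z = 77/3
pivot: s2 in, x1 out → z = 112/3
No improving column remains; optimal.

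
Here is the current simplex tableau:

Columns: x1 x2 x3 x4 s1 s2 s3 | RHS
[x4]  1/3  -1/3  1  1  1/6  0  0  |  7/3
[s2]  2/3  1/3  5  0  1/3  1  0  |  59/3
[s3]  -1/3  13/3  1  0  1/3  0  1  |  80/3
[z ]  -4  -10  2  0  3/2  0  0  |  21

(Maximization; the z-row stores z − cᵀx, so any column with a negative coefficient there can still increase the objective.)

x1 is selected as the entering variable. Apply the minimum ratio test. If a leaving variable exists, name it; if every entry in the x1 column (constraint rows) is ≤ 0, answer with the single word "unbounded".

Ratios: row 1 (x4): (7/3)/(1/3) = 7; row 2 (s2): (59/3)/(2/3) = 59/2; row 3 (s3): entry -1/3 ≤ 0, skip.
Minimum ratio is in the x4 row, so x4 leaves.

x4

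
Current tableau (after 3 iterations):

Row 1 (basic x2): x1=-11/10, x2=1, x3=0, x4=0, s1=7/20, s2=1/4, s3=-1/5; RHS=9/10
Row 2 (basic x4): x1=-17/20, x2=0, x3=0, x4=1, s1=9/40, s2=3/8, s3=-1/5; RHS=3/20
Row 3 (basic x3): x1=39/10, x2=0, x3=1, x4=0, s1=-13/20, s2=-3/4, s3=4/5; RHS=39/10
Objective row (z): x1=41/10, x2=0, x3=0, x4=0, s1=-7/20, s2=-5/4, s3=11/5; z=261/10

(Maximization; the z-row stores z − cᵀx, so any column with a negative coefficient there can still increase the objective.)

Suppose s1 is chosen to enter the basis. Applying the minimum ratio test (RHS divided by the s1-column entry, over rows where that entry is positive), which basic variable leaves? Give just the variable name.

Ratios: row 1 (x2): (9/10)/(7/20) = 18/7; row 2 (x4): (3/20)/(9/40) = 2/3; row 3 (x3): entry -13/20 ≤ 0, skip.
Minimum ratio 2/3 is in the x4 row, so x4 leaves.

x4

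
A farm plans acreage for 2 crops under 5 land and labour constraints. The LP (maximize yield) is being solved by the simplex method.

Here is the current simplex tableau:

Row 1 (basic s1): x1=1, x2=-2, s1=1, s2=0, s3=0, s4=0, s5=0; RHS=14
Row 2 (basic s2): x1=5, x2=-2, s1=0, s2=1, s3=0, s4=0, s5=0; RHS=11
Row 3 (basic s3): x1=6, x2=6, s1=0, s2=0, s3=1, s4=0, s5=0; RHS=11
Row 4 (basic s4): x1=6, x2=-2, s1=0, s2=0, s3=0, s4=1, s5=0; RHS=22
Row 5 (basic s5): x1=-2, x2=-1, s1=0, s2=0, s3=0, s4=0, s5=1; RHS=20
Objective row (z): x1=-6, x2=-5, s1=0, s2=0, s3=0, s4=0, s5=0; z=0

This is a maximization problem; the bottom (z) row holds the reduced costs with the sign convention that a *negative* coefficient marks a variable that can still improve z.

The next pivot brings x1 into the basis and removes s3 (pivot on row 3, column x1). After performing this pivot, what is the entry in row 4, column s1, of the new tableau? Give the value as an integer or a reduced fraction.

0

Pivot element is row 3, column x1: 6.
Normalize row 3: new (row 3, s1) = 0/6 = 0.
row 4 ← row 4 − 6·(new row 3): 0 − 6·0 = 0.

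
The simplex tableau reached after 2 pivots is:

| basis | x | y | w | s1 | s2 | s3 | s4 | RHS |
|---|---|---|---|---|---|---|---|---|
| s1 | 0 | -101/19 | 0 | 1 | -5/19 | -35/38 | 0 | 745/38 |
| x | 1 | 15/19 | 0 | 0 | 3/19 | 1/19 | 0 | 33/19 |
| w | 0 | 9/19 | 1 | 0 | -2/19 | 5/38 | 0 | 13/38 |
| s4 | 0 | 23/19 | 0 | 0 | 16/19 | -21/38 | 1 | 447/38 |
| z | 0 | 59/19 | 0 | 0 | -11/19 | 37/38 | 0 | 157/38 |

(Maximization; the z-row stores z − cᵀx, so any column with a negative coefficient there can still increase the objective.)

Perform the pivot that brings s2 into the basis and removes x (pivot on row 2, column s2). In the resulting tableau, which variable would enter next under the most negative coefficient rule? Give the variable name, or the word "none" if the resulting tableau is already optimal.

Pivot element 3/19. New z-row = old z-row − (-11/19)·(row 2/(3/19)).
Updated z-row coefficients: x: 11/3, y: 6, w: 0, s1: 0, s2: 0, s3: 7/6, s4: 0.
No coefficient is strictly negative; the tableau after this pivot is optimal.

none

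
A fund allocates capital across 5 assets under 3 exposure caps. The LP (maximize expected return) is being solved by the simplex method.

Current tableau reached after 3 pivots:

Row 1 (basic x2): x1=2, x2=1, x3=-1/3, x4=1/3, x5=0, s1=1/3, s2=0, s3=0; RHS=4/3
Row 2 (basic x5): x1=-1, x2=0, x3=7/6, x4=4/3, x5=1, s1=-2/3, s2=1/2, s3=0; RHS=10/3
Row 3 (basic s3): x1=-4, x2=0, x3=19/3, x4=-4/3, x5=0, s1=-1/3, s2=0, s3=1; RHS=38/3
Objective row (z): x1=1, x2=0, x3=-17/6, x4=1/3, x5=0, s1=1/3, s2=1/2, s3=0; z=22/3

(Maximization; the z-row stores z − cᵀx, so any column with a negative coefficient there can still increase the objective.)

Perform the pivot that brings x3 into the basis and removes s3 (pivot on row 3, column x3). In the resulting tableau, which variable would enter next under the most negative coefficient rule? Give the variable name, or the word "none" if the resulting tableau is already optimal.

x1

Pivot element 19/3. New z-row = old z-row − (-17/6)·(row 3/(19/3)).
Updated z-row coefficients: x1: -15/19, x2: 0, x3: 0, x4: -5/19, x5: 0, s1: 7/38, s2: 1/2, s3: 17/38.
The most negative is -15/19 in column x1, so x1 would enter next.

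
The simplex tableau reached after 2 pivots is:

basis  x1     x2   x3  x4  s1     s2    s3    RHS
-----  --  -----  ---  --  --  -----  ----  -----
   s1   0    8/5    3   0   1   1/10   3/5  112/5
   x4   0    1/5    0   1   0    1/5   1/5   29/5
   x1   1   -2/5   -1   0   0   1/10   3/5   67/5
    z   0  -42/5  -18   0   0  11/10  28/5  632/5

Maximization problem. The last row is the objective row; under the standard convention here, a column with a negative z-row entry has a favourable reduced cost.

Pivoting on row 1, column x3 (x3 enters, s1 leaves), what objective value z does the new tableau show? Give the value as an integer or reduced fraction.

1304/5

Minimum ratio for x3: (112/5)/3 = 112/15.
z changes by −(z-row coeff of x3)·ratio = −(-18)·(112/15) = 672/5.
New z = 632/5 + (672/5) = 1304/5.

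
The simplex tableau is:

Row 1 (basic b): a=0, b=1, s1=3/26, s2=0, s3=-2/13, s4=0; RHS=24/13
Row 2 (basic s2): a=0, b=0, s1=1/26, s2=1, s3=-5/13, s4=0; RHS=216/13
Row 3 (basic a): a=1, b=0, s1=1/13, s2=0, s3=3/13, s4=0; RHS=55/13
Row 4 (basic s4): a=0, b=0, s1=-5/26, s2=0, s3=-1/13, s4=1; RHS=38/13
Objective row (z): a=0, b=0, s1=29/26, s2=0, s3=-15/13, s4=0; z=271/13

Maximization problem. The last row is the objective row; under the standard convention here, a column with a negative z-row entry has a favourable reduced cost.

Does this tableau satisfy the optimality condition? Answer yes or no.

no

Column s3 has objective-row coefficient -15/13, which is negative; an improving pivot exists, so not yet optimal.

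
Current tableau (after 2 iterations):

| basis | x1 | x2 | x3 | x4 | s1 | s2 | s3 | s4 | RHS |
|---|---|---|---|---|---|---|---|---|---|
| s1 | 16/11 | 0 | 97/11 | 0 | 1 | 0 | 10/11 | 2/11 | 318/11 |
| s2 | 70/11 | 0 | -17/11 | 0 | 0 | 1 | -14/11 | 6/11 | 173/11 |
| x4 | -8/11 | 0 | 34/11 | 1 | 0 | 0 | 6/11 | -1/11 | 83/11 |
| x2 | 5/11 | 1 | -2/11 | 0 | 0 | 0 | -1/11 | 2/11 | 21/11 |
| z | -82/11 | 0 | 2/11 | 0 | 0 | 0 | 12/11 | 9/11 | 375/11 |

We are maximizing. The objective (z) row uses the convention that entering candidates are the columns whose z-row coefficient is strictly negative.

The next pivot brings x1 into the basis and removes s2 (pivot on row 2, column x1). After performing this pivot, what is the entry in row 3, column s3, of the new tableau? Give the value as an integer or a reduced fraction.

Pivot element is row 2, column x1: 70/11.
Normalize row 2: new (row 2, s3) = (-14/11)/(70/11) = -1/5.
row 3 ← row 3 − (-8/11)·(new row 2): 6/11 − (-8/11)·(-1/5) = 2/5.

2/5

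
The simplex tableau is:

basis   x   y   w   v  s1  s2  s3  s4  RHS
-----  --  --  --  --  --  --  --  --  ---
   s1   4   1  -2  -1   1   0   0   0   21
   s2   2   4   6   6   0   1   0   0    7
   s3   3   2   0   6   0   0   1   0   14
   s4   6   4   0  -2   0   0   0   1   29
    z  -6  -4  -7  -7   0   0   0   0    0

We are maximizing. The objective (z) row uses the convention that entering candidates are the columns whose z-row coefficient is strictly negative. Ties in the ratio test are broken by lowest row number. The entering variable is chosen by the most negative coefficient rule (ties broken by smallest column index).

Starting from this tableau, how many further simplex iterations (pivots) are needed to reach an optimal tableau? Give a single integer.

pivot: w in, s2 out → z = 49/6
pivot: x in, w out → z = 21
No improving column remains; optimal.

2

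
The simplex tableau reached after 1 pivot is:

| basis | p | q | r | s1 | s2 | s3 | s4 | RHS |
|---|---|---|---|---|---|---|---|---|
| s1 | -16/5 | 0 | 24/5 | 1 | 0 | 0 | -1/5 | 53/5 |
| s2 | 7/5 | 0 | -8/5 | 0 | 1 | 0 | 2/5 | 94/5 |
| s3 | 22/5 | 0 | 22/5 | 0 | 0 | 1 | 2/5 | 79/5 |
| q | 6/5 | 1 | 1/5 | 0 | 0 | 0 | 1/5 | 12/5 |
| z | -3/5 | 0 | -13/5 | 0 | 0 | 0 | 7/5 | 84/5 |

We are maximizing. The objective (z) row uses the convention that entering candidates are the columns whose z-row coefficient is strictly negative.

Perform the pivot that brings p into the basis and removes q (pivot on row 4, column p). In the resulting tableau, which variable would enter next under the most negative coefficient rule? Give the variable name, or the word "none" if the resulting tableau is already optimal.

r

Pivot element 6/5. New z-row = old z-row − (-3/5)·(row 4/(6/5)).
Updated z-row coefficients: p: 0, q: 1/2, r: -5/2, s1: 0, s2: 0, s3: 0, s4: 3/2.
The most negative is -5/2 in column r, so r would enter next.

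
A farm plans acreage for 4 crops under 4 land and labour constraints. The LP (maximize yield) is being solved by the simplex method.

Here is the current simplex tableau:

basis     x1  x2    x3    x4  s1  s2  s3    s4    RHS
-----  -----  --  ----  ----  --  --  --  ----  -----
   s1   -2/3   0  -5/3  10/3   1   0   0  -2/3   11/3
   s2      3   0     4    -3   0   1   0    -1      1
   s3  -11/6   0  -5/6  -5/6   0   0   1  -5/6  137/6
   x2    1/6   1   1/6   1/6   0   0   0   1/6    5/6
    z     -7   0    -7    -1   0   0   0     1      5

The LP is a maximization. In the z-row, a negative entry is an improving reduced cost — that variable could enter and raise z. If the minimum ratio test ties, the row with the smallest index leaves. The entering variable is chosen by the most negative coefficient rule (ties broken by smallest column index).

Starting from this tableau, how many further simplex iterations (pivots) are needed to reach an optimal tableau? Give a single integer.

3

pivot: x1 in, s2 out → z = 22/3
pivot: x4 in, s1 out → z = 19
pivot: s4 in, x2 out → z = 45/2
No improving column remains; optimal.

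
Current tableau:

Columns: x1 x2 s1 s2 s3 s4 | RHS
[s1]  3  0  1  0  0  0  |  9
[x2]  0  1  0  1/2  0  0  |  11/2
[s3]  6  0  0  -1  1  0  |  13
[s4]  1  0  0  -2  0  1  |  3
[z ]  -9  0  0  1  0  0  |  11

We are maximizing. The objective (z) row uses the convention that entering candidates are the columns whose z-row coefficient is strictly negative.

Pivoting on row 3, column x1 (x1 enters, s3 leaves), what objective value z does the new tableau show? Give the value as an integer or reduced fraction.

Minimum ratio for x1: 13/6 = 13/6.
z changes by −(z-row coeff of x1)·ratio = −(-9)·(13/6) = 39/2.
New z = 11 + (39/2) = 61/2.

61/2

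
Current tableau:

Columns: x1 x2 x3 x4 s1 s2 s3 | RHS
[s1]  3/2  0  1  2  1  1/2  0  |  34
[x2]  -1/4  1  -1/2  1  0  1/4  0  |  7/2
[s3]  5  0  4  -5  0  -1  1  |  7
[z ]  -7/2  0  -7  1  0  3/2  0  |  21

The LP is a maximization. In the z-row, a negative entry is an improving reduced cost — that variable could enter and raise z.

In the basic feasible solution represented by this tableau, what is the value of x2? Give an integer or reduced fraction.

x2 is basic (row 2); its value is the RHS of that row: 7/2.

7/2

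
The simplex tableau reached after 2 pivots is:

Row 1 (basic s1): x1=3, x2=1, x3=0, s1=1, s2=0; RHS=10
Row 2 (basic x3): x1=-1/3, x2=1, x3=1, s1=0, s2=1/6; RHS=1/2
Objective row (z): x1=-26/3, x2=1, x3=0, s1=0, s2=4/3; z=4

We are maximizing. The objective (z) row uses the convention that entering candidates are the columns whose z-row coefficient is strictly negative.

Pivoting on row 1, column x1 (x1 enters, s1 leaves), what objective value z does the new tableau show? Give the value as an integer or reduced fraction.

296/9

Minimum ratio for x1: 10/3 = 10/3.
z changes by −(z-row coeff of x1)·ratio = −(-26/3)·(10/3) = 260/9.
New z = 4 + (260/9) = 296/9.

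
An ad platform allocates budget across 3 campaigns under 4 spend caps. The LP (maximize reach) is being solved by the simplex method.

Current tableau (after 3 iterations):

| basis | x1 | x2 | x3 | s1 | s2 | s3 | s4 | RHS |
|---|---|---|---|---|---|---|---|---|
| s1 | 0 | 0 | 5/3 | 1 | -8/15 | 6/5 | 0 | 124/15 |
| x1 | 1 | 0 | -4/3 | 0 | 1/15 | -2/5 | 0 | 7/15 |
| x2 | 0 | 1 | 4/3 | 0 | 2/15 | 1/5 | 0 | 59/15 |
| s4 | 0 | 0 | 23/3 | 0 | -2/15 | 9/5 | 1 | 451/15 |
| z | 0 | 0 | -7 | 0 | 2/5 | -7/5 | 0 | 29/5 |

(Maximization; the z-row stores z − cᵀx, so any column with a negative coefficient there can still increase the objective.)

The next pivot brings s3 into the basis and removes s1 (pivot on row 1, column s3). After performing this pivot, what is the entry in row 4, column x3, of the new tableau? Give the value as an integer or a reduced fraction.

Pivot element is row 1, column s3: 6/5.
Normalize row 1: new (row 1, x3) = (5/3)/(6/5) = 25/18.
row 4 ← row 4 − (9/5)·(new row 1): 23/3 − (9/5)·(25/18) = 31/6.

31/6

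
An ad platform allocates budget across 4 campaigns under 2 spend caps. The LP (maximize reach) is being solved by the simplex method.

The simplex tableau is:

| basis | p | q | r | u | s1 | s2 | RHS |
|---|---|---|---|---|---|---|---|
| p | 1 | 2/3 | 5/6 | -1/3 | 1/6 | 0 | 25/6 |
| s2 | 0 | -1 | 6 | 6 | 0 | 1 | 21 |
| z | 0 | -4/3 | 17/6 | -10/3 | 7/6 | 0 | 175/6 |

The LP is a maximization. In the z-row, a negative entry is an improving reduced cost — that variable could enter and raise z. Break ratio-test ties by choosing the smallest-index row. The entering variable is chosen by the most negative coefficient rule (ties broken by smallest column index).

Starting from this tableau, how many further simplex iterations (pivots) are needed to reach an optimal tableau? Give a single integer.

2

pivot: u in, s2 out → z = 245/6
pivot: q in, p out → z = 1261/22
No improving column remains; optimal.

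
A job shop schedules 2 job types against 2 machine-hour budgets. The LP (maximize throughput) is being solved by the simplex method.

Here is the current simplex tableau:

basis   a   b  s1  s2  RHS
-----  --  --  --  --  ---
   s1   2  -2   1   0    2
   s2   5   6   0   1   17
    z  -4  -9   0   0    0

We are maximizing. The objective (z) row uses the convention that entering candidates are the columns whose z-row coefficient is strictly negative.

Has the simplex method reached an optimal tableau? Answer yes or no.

Column a has objective-row coefficient -4, which is negative; an improving pivot exists, so not yet optimal.

no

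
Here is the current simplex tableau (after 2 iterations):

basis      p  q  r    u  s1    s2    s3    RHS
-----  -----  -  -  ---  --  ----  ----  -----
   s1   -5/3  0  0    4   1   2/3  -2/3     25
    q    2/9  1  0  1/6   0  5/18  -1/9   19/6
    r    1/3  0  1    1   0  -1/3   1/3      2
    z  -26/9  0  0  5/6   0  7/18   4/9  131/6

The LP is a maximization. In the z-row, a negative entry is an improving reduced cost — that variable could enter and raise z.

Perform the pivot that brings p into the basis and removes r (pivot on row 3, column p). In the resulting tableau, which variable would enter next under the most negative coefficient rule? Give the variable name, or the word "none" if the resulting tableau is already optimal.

Pivot element 1/3. New z-row = old z-row − (-26/9)·(row 3/(1/3)).
Updated z-row coefficients: p: 0, q: 0, r: 26/3, u: 19/2, s1: 0, s2: -5/2, s3: 10/3.
The most negative is -5/2 in column s2, so s2 would enter next.

s2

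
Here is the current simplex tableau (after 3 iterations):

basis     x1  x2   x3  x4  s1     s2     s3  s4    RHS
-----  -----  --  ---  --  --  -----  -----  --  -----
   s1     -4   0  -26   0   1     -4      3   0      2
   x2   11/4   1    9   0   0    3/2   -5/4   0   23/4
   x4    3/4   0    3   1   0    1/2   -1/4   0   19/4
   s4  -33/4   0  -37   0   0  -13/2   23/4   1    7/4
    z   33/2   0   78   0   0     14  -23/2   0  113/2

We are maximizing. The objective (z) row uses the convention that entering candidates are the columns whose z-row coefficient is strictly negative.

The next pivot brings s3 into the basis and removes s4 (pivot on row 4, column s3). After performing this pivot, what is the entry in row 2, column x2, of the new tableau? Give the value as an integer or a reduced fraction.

1

Pivot element is row 4, column s3: 23/4.
Normalize row 4: new (row 4, x2) = 0/(23/4) = 0.
row 2 ← row 2 − (-5/4)·(new row 4): 1 − (-5/4)·0 = 1.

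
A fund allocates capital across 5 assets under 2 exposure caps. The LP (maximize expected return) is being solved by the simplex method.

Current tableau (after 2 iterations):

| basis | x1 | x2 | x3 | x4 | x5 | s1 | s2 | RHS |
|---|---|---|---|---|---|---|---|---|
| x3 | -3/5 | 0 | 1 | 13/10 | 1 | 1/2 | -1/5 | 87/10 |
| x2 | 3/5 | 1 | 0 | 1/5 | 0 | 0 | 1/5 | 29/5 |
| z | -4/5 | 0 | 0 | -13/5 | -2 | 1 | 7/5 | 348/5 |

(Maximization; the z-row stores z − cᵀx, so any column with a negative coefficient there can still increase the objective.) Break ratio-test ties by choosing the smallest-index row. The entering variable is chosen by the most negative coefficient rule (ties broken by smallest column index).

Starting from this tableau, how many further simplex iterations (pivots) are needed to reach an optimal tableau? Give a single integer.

3

pivot: x4 in, x3 out → z = 87
pivot: x1 in, x2 out → z = 899/9
pivot: x5 in, x4 out → z = 319/3
No improving column remains; optimal.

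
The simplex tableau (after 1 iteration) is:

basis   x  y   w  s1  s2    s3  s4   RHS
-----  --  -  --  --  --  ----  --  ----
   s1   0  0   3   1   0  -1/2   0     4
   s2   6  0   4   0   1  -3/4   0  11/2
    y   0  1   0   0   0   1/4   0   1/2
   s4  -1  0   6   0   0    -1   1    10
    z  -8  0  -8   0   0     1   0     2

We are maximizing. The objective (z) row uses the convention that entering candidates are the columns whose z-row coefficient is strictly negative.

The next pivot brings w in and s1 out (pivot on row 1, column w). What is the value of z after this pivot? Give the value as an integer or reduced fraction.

38/3

Minimum ratio for w: 4/3 = 4/3.
z changes by −(z-row coeff of w)·ratio = −(-8)·(4/3) = 32/3.
New z = 2 + (32/3) = 38/3.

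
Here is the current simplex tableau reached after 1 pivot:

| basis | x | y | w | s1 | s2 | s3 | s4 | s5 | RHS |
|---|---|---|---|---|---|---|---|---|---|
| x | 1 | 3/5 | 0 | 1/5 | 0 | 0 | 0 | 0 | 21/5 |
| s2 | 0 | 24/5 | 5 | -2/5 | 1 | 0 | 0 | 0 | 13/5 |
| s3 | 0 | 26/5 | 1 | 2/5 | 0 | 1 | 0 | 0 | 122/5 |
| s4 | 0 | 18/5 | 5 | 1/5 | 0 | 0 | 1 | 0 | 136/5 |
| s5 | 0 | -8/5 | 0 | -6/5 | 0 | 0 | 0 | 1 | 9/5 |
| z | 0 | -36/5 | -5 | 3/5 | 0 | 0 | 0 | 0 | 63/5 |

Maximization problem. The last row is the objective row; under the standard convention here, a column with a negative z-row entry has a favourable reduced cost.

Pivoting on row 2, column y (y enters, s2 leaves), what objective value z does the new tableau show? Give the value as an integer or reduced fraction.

Minimum ratio for y: (13/5)/(24/5) = 13/24.
z changes by −(z-row coeff of y)·ratio = −(-36/5)·(13/24) = 39/10.
New z = 63/5 + (39/10) = 33/2.

33/2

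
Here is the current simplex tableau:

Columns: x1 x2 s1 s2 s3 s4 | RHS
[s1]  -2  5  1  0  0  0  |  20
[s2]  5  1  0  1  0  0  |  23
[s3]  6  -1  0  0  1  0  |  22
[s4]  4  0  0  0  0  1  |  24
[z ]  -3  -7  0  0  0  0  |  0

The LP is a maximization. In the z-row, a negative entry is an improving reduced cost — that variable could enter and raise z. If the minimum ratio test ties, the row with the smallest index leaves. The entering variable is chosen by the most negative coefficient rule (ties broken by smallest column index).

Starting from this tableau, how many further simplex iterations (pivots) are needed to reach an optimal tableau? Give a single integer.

pivot: x2 in, s1 out → z = 28
pivot: x1 in, s2 out → z = 1307/27
No improving column remains; optimal.

2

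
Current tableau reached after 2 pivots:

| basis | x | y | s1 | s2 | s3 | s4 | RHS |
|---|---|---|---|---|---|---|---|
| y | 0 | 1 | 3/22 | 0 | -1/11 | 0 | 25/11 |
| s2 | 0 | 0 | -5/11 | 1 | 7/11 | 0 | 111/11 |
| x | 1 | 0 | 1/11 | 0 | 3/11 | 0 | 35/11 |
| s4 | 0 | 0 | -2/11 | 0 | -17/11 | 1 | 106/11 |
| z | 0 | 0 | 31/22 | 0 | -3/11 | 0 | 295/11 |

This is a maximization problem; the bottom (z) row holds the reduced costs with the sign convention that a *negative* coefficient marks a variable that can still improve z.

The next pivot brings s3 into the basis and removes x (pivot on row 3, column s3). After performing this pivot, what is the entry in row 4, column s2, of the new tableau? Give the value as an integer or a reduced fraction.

0

Pivot element is row 3, column s3: 3/11.
Normalize row 3: new (row 3, s2) = 0/(3/11) = 0.
row 4 ← row 4 − (-17/11)·(new row 3): 0 − (-17/11)·0 = 0.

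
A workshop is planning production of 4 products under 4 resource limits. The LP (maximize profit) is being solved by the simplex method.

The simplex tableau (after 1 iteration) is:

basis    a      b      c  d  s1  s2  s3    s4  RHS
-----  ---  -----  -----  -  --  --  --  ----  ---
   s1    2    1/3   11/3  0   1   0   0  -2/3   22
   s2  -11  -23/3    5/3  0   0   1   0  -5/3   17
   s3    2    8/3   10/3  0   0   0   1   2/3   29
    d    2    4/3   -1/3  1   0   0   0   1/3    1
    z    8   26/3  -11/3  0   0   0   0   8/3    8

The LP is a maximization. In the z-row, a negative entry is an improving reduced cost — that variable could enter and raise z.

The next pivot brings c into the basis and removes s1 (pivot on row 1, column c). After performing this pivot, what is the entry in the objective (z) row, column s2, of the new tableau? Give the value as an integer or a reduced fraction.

0

Pivot element is row 1, column c: 11/3.
Normalize row 1: new (row 1, s2) = 0/(11/3) = 0.
z-row ← z-row − (-11/3)·(new row 1): 0 − (-11/3)·0 = 0.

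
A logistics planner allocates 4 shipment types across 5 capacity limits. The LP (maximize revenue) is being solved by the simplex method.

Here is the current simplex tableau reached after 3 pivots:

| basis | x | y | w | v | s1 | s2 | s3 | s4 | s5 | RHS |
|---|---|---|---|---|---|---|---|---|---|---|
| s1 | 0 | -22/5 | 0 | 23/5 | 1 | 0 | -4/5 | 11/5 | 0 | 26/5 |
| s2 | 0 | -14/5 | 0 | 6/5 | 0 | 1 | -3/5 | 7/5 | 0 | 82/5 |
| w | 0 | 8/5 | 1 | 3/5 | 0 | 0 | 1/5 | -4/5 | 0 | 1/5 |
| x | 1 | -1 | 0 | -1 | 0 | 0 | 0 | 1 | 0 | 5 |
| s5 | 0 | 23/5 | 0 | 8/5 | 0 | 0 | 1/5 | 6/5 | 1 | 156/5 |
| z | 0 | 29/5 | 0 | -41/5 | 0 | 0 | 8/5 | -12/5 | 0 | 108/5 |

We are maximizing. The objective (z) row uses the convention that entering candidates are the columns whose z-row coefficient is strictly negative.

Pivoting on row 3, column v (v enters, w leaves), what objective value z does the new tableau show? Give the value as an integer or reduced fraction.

73/3

Minimum ratio for v: (1/5)/(3/5) = 1/3.
z changes by −(z-row coeff of v)·ratio = −(-41/5)·(1/3) = 41/15.
New z = 108/5 + (41/15) = 73/3.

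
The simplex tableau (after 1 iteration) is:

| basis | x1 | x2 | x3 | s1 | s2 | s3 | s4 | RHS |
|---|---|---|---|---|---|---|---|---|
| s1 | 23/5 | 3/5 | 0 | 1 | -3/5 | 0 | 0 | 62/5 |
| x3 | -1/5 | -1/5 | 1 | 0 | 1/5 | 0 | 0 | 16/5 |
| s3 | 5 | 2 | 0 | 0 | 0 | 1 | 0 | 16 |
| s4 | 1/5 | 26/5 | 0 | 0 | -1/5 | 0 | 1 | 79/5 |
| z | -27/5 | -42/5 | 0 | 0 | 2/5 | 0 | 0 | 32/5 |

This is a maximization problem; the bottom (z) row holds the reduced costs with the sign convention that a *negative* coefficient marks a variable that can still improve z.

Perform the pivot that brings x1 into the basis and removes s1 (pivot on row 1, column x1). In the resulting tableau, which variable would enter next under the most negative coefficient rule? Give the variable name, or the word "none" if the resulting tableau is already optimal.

Pivot element 23/5. New z-row = old z-row − (-27/5)·(row 1/(23/5)).
Updated z-row coefficients: x1: 0, x2: -177/23, x3: 0, s1: 27/23, s2: -7/23, s3: 0, s4: 0.
The most negative is -177/23 in column x2, so x2 would enter next.

x2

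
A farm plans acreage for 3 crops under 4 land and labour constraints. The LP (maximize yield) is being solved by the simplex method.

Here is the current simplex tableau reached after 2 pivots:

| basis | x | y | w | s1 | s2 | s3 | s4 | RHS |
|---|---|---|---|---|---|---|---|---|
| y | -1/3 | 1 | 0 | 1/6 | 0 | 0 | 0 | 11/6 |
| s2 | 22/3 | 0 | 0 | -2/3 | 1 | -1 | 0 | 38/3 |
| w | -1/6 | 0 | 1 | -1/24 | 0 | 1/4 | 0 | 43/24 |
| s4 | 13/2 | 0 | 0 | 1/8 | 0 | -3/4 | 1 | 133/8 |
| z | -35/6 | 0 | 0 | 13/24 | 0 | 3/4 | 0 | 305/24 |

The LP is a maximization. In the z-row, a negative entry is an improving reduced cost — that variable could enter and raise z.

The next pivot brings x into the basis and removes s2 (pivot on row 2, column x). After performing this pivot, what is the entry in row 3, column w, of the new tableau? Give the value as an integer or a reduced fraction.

1

Pivot element is row 2, column x: 22/3.
Normalize row 2: new (row 2, w) = 0/(22/3) = 0.
row 3 ← row 3 − (-1/6)·(new row 2): 1 − (-1/6)·0 = 1.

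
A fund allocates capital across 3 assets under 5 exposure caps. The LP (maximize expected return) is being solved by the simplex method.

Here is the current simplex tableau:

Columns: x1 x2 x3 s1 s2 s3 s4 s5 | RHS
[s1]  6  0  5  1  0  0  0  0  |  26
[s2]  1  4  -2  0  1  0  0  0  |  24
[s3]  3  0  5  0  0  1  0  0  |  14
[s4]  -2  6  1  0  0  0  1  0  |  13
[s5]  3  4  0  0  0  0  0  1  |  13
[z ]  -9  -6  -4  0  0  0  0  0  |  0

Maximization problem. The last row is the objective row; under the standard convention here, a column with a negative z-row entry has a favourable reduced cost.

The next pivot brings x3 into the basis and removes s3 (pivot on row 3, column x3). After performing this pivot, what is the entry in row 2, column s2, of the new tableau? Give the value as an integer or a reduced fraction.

Pivot element is row 3, column x3: 5.
Normalize row 3: new (row 3, s2) = 0/5 = 0.
row 2 ← row 2 − (-2)·(new row 3): 1 − (-2)·0 = 1.

1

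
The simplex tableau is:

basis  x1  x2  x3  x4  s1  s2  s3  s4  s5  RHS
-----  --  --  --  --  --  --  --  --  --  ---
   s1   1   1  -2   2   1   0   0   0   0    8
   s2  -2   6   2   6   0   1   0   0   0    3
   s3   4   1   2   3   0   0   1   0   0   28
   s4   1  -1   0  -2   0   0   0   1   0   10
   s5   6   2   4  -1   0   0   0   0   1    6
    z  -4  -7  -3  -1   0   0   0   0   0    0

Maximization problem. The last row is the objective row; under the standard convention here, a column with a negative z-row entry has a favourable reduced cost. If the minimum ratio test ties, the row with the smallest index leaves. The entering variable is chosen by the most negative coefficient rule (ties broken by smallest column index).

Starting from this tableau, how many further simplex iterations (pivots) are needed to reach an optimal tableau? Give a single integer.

2

pivot: x2 in, s2 out → z = 7/2
pivot: x1 in, s5 out → z = 33/4
No improving column remains; optimal.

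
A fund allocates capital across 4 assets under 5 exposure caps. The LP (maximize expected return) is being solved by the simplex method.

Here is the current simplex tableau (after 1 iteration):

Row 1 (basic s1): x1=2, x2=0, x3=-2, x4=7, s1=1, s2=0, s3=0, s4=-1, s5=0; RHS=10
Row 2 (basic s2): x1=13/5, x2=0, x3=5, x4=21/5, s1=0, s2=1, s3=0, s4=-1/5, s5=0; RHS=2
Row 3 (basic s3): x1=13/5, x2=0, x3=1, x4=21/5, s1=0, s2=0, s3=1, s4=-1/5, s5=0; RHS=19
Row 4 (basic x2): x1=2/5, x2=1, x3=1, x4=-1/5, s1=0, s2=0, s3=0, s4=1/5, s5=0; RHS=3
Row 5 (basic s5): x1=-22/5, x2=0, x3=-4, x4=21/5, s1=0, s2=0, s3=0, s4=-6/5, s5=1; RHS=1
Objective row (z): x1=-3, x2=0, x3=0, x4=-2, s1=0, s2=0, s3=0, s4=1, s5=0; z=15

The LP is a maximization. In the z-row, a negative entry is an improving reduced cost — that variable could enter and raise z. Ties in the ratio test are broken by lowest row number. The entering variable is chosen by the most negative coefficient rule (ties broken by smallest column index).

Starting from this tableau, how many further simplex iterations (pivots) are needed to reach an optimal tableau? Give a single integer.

pivot: x1 in, s2 out → z = 225/13
No improving column remains; optimal.

1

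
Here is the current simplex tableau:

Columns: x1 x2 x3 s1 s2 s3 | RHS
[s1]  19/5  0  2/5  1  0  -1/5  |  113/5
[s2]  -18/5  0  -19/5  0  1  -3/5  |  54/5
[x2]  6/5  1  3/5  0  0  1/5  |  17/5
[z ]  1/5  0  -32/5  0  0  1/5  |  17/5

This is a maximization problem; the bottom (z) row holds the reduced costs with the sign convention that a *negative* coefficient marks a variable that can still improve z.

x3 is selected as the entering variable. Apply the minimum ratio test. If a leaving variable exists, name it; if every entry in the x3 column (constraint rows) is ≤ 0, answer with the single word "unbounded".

x2

Ratios: row 1 (s1): (113/5)/(2/5) = 113/2; row 2 (s2): entry -19/5 ≤ 0, skip; row 3 (x2): (17/5)/(3/5) = 17/3.
Minimum ratio is in the x2 row, so x2 leaves.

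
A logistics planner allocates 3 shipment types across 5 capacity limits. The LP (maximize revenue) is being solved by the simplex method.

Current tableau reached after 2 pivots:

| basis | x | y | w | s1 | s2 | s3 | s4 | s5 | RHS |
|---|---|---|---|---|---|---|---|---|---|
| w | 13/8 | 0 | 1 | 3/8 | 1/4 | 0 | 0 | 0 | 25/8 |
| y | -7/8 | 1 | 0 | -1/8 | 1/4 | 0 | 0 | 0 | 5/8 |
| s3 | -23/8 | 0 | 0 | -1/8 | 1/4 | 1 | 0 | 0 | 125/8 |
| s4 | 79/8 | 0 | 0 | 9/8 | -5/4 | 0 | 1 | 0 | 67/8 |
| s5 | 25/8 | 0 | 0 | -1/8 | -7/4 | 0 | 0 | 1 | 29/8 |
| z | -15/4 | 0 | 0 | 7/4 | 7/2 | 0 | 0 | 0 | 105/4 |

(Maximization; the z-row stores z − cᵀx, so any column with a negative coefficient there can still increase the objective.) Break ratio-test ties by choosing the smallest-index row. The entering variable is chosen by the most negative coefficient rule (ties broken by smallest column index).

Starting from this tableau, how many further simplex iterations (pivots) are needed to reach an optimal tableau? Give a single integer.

pivot: x in, s4 out → z = 2325/79
No improving column remains; optimal.

1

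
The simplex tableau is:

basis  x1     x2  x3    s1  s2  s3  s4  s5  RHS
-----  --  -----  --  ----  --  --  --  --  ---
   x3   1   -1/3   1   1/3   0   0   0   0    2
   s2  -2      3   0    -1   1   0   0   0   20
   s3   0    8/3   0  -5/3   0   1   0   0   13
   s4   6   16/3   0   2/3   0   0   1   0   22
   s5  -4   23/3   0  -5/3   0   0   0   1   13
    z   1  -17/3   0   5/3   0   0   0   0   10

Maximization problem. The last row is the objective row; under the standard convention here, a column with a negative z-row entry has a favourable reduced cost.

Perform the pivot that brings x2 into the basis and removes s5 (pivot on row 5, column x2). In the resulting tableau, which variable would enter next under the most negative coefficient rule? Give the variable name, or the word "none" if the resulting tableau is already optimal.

x1

Pivot element 23/3. New z-row = old z-row − (-17/3)·(row 5/(23/3)).
Updated z-row coefficients: x1: -45/23, x2: 0, x3: 0, s1: 10/23, s2: 0, s3: 0, s4: 0, s5: 17/23.
The most negative is -45/23 in column x1, so x1 would enter next.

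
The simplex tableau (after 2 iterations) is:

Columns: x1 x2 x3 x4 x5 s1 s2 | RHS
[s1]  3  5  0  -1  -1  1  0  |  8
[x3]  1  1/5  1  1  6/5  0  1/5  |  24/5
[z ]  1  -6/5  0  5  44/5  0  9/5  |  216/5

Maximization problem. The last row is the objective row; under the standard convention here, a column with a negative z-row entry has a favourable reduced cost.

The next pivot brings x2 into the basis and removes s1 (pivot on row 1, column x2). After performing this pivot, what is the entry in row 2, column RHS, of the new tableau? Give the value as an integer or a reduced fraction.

112/25

Pivot element is row 1, column x2: 5.
Normalize row 1: new (row 1, RHS) = 8/5 = 8/5.
row 2 ← row 2 − (1/5)·(new row 1): 24/5 − (1/5)·(8/5) = 112/25.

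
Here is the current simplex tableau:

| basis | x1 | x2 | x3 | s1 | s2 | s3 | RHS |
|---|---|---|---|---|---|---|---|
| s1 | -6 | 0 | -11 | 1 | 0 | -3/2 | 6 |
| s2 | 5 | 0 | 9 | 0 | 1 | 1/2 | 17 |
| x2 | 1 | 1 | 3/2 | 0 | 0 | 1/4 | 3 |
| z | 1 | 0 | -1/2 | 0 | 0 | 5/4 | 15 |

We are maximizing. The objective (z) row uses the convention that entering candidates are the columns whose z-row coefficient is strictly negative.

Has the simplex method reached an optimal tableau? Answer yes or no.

Column x3 has objective-row coefficient -1/2, which is negative; an improving pivot exists, so not yet optimal.

no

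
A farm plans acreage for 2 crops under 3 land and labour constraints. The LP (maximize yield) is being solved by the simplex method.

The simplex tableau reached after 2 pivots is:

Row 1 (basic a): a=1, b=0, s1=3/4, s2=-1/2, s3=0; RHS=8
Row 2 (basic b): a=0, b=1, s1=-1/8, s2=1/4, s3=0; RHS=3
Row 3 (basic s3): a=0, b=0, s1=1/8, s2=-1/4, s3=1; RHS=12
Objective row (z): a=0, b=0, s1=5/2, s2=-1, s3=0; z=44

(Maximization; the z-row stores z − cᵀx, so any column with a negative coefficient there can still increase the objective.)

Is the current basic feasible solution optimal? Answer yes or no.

Column s2 has objective-row coefficient -1, which is negative; an improving pivot exists, so not yet optimal.

no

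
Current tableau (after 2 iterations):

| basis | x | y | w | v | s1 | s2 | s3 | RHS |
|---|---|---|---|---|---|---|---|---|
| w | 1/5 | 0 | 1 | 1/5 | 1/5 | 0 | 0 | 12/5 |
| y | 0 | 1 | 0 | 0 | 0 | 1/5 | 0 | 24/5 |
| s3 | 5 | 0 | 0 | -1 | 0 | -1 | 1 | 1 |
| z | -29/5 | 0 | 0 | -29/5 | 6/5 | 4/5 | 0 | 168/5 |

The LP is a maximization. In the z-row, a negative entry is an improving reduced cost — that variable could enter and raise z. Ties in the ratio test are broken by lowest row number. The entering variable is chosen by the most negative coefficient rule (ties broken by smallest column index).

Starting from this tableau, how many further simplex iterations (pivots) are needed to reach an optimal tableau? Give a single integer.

2

pivot: x in, s3 out → z = 869/25
pivot: v in, w out → z = 516/5
No improving column remains; optimal.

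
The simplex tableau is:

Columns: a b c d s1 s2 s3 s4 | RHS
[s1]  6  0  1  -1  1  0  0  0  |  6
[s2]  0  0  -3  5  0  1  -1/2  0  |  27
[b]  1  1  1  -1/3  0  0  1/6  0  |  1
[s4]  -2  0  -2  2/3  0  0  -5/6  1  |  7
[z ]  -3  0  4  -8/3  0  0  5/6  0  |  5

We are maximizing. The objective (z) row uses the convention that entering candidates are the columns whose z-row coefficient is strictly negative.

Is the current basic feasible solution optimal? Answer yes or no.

Column a has objective-row coefficient -3, which is negative; an improving pivot exists, so not yet optimal.

no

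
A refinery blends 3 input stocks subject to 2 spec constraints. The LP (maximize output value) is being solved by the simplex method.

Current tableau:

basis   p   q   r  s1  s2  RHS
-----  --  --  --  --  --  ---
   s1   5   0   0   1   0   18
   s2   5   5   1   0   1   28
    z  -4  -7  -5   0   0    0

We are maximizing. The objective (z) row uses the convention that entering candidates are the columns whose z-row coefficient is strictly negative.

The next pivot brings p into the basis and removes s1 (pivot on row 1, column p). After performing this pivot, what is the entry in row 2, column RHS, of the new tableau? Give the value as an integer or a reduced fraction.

10

Pivot element is row 1, column p: 5.
Normalize row 1: new (row 1, RHS) = 18/5 = 18/5.
row 2 ← row 2 − 5·(new row 1): 28 − 5·(18/5) = 10.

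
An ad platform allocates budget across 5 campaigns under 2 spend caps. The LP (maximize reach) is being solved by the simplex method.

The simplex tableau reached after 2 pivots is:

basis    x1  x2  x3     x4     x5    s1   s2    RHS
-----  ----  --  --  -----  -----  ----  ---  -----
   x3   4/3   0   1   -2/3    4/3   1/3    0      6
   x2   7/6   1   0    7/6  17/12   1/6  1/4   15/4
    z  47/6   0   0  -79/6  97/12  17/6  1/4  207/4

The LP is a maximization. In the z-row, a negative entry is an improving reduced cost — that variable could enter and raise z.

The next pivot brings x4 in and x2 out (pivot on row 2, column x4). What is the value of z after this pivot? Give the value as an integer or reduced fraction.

Minimum ratio for x4: (15/4)/(7/6) = 45/14.
z changes by −(z-row coeff of x4)·ratio = −(-79/6)·(45/14) = 1185/28.
New z = 207/4 + (1185/28) = 1317/14.

1317/14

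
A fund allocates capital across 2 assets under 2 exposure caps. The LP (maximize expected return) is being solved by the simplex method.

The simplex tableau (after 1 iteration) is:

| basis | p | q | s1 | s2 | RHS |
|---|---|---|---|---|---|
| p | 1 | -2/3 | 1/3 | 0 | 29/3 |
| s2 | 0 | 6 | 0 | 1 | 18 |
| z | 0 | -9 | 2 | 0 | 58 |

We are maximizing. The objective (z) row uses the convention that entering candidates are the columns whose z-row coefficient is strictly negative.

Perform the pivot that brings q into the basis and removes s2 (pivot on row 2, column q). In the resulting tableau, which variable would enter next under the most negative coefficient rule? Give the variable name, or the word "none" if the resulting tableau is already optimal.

none

Pivot element 6. New z-row = old z-row − (-9)·(row 2/6).
Updated z-row coefficients: p: 0, q: 0, s1: 2, s2: 3/2.
No coefficient is strictly negative; the tableau after this pivot is optimal.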